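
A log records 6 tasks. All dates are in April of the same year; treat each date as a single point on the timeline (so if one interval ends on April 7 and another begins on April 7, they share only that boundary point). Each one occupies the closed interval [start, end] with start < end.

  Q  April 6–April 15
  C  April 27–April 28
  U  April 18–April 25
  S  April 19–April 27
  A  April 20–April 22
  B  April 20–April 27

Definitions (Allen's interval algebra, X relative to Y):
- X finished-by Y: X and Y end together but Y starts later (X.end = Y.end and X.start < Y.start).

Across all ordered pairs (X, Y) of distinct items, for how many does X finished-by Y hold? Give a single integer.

Checking all 30 ordered pairs for relation 'finished-by'; matching pairs in alphabetical order:
(S, B): S finished-by B ✓
Count: 1.

1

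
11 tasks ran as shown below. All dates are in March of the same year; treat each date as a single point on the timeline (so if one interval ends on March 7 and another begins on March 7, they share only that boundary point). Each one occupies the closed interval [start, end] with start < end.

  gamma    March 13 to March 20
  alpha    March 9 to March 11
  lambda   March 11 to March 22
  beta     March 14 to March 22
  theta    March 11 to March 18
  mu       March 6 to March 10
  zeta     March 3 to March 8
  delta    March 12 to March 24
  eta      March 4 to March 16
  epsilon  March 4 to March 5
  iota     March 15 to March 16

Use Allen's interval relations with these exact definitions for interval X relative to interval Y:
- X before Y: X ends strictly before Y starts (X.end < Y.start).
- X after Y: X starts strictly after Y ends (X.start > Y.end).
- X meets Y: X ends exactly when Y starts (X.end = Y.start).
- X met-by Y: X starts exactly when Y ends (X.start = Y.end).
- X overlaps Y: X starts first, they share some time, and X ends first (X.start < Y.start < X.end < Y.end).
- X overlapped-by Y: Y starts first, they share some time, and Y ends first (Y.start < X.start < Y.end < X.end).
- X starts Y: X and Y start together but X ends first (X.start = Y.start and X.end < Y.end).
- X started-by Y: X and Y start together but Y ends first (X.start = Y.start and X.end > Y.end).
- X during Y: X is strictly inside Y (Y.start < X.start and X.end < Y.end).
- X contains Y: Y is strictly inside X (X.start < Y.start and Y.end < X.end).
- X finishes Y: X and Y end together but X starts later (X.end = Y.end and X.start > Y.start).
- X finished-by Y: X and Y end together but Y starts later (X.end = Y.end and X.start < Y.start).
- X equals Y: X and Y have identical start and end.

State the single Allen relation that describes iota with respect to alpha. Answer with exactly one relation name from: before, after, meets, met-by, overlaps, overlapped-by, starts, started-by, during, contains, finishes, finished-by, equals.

iota = [March 15, March 16]; alpha = [March 9, March 11].
Compare endpoints: iota.start > alpha.start, iota.start > alpha.end, iota.end > alpha.start, iota.end > alpha.end.
That pattern is 'after'.

after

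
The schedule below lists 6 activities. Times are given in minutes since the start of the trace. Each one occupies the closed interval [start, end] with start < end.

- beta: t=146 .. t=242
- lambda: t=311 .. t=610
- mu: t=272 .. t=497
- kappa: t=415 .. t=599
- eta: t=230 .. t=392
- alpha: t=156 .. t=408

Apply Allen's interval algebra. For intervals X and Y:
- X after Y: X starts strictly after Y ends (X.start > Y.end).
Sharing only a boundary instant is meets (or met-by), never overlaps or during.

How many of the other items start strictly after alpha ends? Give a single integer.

1

Target alpha = [t=156, t=408].
beta [t=146, t=242] → overlaps → no.
eta [t=230, t=392] → during → no.
kappa [t=415, t=599] → after → counts.
lambda [t=311, t=610] → overlapped-by → no.
mu [t=272, t=497] → overlapped-by → no.
Total: 1.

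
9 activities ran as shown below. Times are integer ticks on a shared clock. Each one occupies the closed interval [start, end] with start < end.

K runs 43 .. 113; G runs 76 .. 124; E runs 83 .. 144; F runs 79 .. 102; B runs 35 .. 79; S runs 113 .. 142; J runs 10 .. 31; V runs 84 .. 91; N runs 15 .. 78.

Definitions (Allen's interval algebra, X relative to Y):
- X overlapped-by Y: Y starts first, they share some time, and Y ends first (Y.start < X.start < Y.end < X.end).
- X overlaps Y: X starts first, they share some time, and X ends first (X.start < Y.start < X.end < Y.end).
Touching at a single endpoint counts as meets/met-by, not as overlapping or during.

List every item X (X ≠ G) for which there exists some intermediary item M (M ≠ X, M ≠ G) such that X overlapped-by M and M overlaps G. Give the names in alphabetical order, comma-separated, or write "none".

Target G = [76, 124].
Intermediaries M with M overlaps G: B, K, N.
Via B — items with X overlapped-by B: K.
Via K — items with X overlapped-by K: E.
Via N — items with X overlapped-by N: B, K.
Union: B, E, K.

B, E, K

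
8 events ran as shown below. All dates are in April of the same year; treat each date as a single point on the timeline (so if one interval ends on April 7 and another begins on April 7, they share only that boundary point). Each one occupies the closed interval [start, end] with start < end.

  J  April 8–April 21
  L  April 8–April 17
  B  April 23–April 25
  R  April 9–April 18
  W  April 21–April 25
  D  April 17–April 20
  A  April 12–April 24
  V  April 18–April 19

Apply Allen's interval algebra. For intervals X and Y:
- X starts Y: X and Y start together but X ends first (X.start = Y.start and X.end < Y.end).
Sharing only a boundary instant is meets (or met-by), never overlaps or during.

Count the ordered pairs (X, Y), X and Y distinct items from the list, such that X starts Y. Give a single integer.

Checking all 56 ordered pairs for relation 'starts'; matching pairs in alphabetical order:
(L, J): L starts J ✓
Count: 1.

1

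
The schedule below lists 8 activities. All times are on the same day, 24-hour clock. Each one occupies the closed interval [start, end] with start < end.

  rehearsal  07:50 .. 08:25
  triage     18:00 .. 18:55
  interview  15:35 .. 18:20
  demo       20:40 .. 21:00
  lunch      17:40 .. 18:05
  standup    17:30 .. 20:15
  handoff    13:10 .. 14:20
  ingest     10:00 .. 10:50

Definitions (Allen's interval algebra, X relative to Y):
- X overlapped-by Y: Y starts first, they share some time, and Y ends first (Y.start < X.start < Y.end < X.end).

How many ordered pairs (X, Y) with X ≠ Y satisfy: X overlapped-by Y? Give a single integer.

3

Checking all 56 ordered pairs for relation 'overlapped-by'; matching pairs in alphabetical order:
(standup, interview): standup overlapped-by interview ✓
(triage, interview): triage overlapped-by interview ✓
(triage, lunch): triage overlapped-by lunch ✓
Count: 3.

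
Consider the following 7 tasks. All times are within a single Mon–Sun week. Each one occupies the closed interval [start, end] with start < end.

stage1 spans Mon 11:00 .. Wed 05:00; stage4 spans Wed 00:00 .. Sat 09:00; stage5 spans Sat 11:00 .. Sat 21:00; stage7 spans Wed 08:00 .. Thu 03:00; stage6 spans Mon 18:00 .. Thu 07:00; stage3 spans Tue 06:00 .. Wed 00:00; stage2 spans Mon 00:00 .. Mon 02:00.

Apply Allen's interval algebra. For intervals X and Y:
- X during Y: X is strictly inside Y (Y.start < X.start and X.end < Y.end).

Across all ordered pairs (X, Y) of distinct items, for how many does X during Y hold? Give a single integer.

Checking all 42 ordered pairs for relation 'during'; matching pairs in alphabetical order:
(stage3, stage1): stage3 during stage1 ✓
(stage3, stage6): stage3 during stage6 ✓
(stage7, stage4): stage7 during stage4 ✓
(stage7, stage6): stage7 during stage6 ✓
Count: 4.

4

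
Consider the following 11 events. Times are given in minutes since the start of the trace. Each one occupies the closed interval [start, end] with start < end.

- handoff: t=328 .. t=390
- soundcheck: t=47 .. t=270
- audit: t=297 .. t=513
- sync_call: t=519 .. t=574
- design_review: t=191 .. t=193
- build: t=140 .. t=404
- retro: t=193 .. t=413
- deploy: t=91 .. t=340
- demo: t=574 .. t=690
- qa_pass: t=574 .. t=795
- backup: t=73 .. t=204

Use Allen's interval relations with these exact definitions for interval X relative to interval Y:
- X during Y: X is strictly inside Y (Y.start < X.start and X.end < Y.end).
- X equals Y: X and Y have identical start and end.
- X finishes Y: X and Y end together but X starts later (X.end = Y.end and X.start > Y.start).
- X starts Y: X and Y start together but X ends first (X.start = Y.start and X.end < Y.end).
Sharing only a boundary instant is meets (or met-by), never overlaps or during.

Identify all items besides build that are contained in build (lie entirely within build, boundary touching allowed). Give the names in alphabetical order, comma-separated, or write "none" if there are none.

Target build = [t=140, t=404].
audit [t=297, t=513] → overlapped-by → no.
backup [t=73, t=204] → overlaps → no.
demo [t=574, t=690] → after → no.
deploy [t=91, t=340] → overlaps → no.
design_review [t=191, t=193] → during → yes.
handoff [t=328, t=390] → during → yes.
qa_pass [t=574, t=795] → after → no.
retro [t=193, t=413] → overlapped-by → no.
soundcheck [t=47, t=270] → overlaps → no.
sync_call [t=519, t=574] → after → no.
Result: design_review, handoff.

design_review, handoff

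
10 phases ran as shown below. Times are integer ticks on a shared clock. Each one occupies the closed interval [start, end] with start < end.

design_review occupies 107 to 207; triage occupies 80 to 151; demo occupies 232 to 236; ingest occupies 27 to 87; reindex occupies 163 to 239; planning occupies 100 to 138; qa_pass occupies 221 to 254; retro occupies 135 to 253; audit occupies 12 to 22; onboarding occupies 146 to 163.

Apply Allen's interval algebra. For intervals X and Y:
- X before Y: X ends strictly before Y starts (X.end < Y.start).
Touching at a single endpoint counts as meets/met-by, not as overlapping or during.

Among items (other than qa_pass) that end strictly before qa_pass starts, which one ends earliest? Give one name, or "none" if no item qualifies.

audit

Target qa_pass = [221, 254].
audit [12, 22] → before → candidate.
demo [232, 236] → during → excluded.
design_review [107, 207] → before → candidate.
ingest [27, 87] → before → candidate.
onboarding [146, 163] → before → candidate.
planning [100, 138] → before → candidate.
reindex [163, 239] → overlaps → excluded.
retro [135, 253] → overlaps → excluded.
triage [80, 151] → before → candidate.
Among candidates, earliest end is 22 → audit.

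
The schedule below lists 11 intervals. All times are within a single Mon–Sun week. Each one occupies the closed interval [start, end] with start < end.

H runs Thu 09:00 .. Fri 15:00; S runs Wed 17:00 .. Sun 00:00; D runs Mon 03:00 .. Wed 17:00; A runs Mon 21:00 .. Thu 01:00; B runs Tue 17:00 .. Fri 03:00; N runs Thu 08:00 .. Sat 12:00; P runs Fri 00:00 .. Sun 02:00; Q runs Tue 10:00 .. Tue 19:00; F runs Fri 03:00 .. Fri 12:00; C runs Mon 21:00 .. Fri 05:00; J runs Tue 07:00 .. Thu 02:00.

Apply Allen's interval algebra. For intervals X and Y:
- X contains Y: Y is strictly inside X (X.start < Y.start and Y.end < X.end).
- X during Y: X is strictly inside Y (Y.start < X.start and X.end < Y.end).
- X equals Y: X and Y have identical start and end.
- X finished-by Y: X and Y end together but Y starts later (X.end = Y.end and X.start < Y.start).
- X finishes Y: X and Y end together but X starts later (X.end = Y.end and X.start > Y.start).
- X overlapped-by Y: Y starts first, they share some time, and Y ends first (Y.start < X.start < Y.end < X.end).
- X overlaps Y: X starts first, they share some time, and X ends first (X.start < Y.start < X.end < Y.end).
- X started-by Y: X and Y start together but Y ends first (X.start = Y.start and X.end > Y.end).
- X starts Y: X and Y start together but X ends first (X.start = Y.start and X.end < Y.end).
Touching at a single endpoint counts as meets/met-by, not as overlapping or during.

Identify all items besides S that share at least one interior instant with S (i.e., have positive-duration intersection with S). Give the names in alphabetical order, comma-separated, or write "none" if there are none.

A, B, C, F, H, J, N, P

Target S = [Wed 17:00, Sun 00:00].
A [Mon 21:00, Thu 01:00] → overlaps → yes.
B [Tue 17:00, Fri 03:00] → overlaps → yes.
C [Mon 21:00, Fri 05:00] → overlaps → yes.
D [Mon 03:00, Wed 17:00] → meets → no.
F [Fri 03:00, Fri 12:00] → during → yes.
H [Thu 09:00, Fri 15:00] → during → yes.
J [Tue 07:00, Thu 02:00] → overlaps → yes.
N [Thu 08:00, Sat 12:00] → during → yes.
P [Fri 00:00, Sun 02:00] → overlapped-by → yes.
Q [Tue 10:00, Tue 19:00] → before → no.
Result: A, B, C, F, H, J, N, P.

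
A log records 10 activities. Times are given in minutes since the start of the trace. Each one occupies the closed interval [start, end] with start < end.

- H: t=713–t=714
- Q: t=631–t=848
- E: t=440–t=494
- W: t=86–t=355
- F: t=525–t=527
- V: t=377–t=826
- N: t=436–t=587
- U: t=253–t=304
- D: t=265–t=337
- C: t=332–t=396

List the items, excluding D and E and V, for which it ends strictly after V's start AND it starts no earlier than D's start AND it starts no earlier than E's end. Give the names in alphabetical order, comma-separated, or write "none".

Conditions: its end is strictly after V's start (X.end > t=377) AND its start is no earlier than D's start (X.start >= t=265) AND its start is no earlier than E's end (X.start >= t=494).
C: end t=396 > t=377? ✓; start t=332 >= t=265? ✓; start t=332 >= t=494? ✗ → no.
F: end t=527 > t=377? ✓; start t=525 >= t=265? ✓; start t=525 >= t=494? ✓ → yes.
H: end t=714 > t=377? ✓; start t=713 >= t=265? ✓; start t=713 >= t=494? ✓ → yes.
N: end t=587 > t=377? ✓; start t=436 >= t=265? ✓; start t=436 >= t=494? ✗ → no.
Q: end t=848 > t=377? ✓; start t=631 >= t=265? ✓; start t=631 >= t=494? ✓ → yes.
U: end t=304 > t=377? ✗; start t=253 >= t=265? ✗; start t=253 >= t=494? ✗ → no.
W: end t=355 > t=377? ✗; start t=86 >= t=265? ✗; start t=86 >= t=494? ✗ → no.
Result: F, H, Q.

F, H, Q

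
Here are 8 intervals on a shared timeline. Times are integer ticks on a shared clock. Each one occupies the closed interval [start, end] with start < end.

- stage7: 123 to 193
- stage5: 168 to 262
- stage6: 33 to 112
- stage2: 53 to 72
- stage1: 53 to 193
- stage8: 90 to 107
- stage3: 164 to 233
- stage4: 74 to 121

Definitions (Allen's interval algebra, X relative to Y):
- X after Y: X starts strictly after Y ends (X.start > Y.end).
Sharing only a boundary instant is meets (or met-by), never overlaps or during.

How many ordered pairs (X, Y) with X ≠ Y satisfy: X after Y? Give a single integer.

Checking all 56 ordered pairs for relation 'after'; matching pairs in alphabetical order:
(stage3, stage2): stage3 after stage2 ✓
(stage3, stage4): stage3 after stage4 ✓
(stage3, stage6): stage3 after stage6 ✓
(stage3, stage8): stage3 after stage8 ✓
(stage4, stage2): stage4 after stage2 ✓
(stage5, stage2): stage5 after stage2 ✓
(stage5, stage4): stage5 after stage4 ✓
(stage5, stage6): stage5 after stage6 ✓
(stage5, stage8): stage5 after stage8 ✓
(stage7, stage2): stage7 after stage2 ✓
(stage7, stage4): stage7 after stage4 ✓
(stage7, stage6): stage7 after stage6 ✓
(stage7, stage8): stage7 after stage8 ✓
(stage8, stage2): stage8 after stage2 ✓
Count: 14.

14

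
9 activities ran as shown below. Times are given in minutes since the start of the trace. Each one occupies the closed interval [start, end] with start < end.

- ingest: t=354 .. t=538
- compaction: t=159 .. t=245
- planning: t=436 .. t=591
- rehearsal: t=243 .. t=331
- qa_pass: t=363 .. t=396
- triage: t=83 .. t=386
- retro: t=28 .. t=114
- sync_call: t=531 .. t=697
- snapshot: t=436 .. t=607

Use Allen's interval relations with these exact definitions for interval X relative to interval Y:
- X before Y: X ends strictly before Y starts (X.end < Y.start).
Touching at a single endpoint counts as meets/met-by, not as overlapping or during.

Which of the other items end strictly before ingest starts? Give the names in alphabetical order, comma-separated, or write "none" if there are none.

compaction, rehearsal, retro

Target ingest = [t=354, t=538].
compaction [t=159, t=245] → before → yes.
planning [t=436, t=591] → overlapped-by → no.
qa_pass [t=363, t=396] → during → no.
rehearsal [t=243, t=331] → before → yes.
retro [t=28, t=114] → before → yes.
snapshot [t=436, t=607] → overlapped-by → no.
sync_call [t=531, t=697] → overlapped-by → no.
triage [t=83, t=386] → overlaps → no.
Result: compaction, rehearsal, retro.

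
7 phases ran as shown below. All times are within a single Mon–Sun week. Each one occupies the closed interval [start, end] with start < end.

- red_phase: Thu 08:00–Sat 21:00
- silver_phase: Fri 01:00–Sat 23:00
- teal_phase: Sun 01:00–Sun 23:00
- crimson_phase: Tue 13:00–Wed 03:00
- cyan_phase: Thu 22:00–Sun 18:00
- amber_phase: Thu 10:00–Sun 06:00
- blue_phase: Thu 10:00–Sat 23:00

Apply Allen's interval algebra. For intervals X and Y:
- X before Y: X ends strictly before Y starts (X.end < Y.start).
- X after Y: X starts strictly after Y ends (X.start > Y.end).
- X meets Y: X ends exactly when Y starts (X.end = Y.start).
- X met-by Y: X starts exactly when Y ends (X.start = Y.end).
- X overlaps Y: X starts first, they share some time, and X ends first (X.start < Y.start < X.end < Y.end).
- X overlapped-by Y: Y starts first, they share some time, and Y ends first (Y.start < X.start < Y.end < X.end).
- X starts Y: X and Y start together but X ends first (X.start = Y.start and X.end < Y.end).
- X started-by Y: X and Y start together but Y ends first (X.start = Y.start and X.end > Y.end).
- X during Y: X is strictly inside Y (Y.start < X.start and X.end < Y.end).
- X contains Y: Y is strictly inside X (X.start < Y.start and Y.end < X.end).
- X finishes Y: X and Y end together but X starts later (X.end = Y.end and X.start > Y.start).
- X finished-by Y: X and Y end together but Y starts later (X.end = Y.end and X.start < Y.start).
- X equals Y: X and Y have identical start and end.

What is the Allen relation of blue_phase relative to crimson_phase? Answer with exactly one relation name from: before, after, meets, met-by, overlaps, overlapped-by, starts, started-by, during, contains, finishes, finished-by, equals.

blue_phase = [Thu 10:00, Sat 23:00]; crimson_phase = [Tue 13:00, Wed 03:00].
Compare endpoints: blue_phase.start > crimson_phase.start, blue_phase.start > crimson_phase.end, blue_phase.end > crimson_phase.start, blue_phase.end > crimson_phase.end.
That pattern is 'after'.

after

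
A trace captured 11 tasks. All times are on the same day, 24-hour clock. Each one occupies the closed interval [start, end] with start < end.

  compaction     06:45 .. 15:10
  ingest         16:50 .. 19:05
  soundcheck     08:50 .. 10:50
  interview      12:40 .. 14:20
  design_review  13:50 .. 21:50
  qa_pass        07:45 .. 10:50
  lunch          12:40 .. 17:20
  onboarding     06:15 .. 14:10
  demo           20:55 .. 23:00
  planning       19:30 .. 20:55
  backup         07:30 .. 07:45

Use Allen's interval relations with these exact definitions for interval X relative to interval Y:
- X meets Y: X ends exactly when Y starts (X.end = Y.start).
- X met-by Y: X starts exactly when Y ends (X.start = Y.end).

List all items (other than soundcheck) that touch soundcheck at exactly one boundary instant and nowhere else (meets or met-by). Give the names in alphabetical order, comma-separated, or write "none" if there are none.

none

Target soundcheck = [08:50, 10:50].
backup [07:30, 07:45] → before → no.
compaction [06:45, 15:10] → contains → no.
demo [20:55, 23:00] → after → no.
design_review [13:50, 21:50] → after → no.
ingest [16:50, 19:05] → after → no.
interview [12:40, 14:20] → after → no.
lunch [12:40, 17:20] → after → no.
onboarding [06:15, 14:10] → contains → no.
planning [19:30, 20:55] → after → no.
qa_pass [07:45, 10:50] → finished-by → no.
Result: none.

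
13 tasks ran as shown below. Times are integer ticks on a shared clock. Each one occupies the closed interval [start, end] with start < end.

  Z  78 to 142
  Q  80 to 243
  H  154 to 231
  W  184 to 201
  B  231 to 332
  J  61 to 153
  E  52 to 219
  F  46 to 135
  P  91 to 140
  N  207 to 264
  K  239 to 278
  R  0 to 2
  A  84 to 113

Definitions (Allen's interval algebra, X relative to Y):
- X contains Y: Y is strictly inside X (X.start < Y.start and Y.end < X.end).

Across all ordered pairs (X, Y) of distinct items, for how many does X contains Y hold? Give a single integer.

Checking all 156 ordered pairs for relation 'contains'; matching pairs in alphabetical order:
(B, K): B contains K ✓
(E, A): E contains A ✓
(E, J): E contains J ✓
(E, P): E contains P ✓
(E, W): E contains W ✓
(E, Z): E contains Z ✓
(F, A): F contains A ✓
(H, W): H contains W ✓
(J, A): J contains A ✓
(J, P): J contains P ✓
(J, Z): J contains Z ✓
(Q, A): Q contains A ✓
(Q, H): Q contains H ✓
(Q, P): Q contains P ✓
(Q, W): Q contains W ✓
(Z, A): Z contains A ✓
(Z, P): Z contains P ✓
Count: 17.

17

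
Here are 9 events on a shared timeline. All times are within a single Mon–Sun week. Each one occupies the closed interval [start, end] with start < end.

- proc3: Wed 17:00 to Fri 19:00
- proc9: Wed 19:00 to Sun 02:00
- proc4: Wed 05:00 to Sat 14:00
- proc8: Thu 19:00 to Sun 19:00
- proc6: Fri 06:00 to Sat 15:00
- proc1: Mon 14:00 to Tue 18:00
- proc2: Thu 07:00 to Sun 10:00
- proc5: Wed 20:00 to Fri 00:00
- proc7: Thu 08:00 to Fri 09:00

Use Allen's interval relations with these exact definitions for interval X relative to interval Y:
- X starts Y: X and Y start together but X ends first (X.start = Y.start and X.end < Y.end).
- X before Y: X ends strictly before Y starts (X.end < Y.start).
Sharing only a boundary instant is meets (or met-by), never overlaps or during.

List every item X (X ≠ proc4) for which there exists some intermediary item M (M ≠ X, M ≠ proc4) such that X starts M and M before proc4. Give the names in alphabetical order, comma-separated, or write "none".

none

Target proc4 = [Wed 05:00, Sat 14:00].
Intermediaries M with M before proc4: proc1.
Via proc1 — items with X starts proc1: none.
Union: none.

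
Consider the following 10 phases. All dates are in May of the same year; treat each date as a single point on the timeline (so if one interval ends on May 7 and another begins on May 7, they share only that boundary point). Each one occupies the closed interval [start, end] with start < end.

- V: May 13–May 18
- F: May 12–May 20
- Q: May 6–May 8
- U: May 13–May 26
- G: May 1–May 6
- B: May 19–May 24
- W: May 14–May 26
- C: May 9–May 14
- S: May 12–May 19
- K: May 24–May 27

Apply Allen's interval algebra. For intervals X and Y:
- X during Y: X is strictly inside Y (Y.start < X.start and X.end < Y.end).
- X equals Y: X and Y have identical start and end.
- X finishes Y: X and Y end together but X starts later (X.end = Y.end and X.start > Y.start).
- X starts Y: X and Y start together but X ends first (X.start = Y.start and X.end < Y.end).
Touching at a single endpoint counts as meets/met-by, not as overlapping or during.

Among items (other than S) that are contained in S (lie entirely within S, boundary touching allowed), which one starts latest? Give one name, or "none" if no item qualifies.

V

Target S = [May 12, May 19].
B [May 19, May 24] → met-by → excluded.
C [May 9, May 14] → overlaps → excluded.
F [May 12, May 20] → started-by → excluded.
G [May 1, May 6] → before → excluded.
K [May 24, May 27] → after → excluded.
Q [May 6, May 8] → before → excluded.
U [May 13, May 26] → overlapped-by → excluded.
V [May 13, May 18] → during → candidate.
W [May 14, May 26] → overlapped-by → excluded.
Among candidates, latest start is May 13 → V.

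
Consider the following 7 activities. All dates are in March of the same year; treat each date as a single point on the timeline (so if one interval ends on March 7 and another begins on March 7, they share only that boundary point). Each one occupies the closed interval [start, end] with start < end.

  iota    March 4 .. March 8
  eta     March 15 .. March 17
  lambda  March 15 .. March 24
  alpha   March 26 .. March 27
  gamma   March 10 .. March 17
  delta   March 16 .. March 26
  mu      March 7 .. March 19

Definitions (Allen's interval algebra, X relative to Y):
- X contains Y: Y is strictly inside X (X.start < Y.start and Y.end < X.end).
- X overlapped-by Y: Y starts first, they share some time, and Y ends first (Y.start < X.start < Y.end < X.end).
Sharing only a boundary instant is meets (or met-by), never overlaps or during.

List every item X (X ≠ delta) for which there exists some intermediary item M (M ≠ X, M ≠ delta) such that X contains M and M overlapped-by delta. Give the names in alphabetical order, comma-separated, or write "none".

none

Target delta = [March 16, March 26].
Intermediaries M with M overlapped-by delta: none.
Union: none.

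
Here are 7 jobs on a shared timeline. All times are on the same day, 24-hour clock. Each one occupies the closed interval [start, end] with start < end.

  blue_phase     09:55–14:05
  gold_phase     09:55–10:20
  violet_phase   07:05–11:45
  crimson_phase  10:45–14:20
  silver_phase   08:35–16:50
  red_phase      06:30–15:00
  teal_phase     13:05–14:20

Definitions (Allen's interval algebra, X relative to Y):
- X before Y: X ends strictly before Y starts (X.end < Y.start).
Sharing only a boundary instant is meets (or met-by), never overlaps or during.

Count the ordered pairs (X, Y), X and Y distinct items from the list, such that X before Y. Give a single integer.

3

Checking all 42 ordered pairs for relation 'before'; matching pairs in alphabetical order:
(gold_phase, crimson_phase): gold_phase before crimson_phase ✓
(gold_phase, teal_phase): gold_phase before teal_phase ✓
(violet_phase, teal_phase): violet_phase before teal_phase ✓
Count: 3.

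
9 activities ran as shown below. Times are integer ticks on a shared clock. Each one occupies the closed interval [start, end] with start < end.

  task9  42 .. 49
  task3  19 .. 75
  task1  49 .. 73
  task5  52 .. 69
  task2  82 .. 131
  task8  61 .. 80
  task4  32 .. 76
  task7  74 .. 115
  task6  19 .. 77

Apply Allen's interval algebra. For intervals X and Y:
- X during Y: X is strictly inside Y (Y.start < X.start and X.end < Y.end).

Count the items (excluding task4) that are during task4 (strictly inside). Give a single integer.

Target task4 = [32, 76].
task1 [49, 73] → during → counts.
task2 [82, 131] → after → no.
task3 [19, 75] → overlaps → no.
task5 [52, 69] → during → counts.
task6 [19, 77] → contains → no.
task7 [74, 115] → overlapped-by → no.
task8 [61, 80] → overlapped-by → no.
task9 [42, 49] → during → counts.
Total: 3.

3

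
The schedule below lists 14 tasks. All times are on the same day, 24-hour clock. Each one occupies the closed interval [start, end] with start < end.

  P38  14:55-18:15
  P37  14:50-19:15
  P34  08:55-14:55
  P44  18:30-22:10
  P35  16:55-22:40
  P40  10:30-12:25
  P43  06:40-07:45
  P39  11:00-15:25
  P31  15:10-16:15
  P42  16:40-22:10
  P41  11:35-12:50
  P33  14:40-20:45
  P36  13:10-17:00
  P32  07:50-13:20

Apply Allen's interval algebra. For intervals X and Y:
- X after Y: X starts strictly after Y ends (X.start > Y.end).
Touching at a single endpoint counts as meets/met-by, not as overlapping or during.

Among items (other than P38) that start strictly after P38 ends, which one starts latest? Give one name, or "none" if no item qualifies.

Target P38 = [14:55, 18:15].
P31 [15:10, 16:15] → during → excluded.
P32 [07:50, 13:20] → before → excluded.
P33 [14:40, 20:45] → contains → excluded.
P34 [08:55, 14:55] → meets → excluded.
P35 [16:55, 22:40] → overlapped-by → excluded.
P36 [13:10, 17:00] → overlaps → excluded.
P37 [14:50, 19:15] → contains → excluded.
P39 [11:00, 15:25] → overlaps → excluded.
P40 [10:30, 12:25] → before → excluded.
P41 [11:35, 12:50] → before → excluded.
P42 [16:40, 22:10] → overlapped-by → excluded.
P43 [06:40, 07:45] → before → excluded.
P44 [18:30, 22:10] → after → candidate.
Among candidates, latest start is 18:30 → P44.

P44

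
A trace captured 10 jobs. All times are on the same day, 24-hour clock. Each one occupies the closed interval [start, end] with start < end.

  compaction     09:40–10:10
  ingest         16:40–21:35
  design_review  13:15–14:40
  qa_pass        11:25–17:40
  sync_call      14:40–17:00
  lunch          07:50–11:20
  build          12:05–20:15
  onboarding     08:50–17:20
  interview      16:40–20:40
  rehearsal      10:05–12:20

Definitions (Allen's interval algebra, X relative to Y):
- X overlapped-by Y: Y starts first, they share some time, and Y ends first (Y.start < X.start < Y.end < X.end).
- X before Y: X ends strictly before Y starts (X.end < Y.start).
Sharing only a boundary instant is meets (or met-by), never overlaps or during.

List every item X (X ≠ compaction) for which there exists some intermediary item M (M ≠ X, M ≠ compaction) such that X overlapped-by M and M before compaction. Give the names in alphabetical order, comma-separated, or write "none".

none

Target compaction = [09:40, 10:10].
Intermediaries M with M before compaction: none.
Union: none.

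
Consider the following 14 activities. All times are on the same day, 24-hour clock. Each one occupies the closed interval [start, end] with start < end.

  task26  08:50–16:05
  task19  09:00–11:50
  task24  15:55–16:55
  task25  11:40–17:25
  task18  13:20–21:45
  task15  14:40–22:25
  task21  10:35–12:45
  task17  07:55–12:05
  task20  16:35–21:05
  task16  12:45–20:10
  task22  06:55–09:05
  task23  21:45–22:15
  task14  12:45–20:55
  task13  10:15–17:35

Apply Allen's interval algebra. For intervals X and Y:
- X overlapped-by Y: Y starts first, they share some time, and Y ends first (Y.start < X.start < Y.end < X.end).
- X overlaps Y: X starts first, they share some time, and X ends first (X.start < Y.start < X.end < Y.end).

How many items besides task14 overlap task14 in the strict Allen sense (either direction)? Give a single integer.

6

Target task14 = [12:45, 20:55].
task13 [10:15, 17:35] → overlaps → counts.
task15 [14:40, 22:25] → overlapped-by → counts.
task16 [12:45, 20:10] → starts → no.
task17 [07:55, 12:05] → before → no.
task18 [13:20, 21:45] → overlapped-by → counts.
task19 [09:00, 11:50] → before → no.
task20 [16:35, 21:05] → overlapped-by → counts.
task21 [10:35, 12:45] → meets → no.
task22 [06:55, 09:05] → before → no.
task23 [21:45, 22:15] → after → no.
task24 [15:55, 16:55] → during → no.
task25 [11:40, 17:25] → overlaps → counts.
task26 [08:50, 16:05] → overlaps → counts.
Total: 6.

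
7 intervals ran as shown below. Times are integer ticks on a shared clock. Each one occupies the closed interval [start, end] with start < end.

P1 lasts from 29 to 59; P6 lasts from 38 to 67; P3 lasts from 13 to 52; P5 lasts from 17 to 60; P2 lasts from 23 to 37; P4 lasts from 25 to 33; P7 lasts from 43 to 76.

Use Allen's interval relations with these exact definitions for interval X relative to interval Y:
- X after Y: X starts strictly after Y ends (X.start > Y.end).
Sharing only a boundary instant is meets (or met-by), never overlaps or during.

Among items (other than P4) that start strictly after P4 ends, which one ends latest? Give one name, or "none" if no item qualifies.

P7

Target P4 = [25, 33].
P1 [29, 59] → overlapped-by → excluded.
P2 [23, 37] → contains → excluded.
P3 [13, 52] → contains → excluded.
P5 [17, 60] → contains → excluded.
P6 [38, 67] → after → candidate.
P7 [43, 76] → after → candidate.
Among candidates, latest end is 76 → P7.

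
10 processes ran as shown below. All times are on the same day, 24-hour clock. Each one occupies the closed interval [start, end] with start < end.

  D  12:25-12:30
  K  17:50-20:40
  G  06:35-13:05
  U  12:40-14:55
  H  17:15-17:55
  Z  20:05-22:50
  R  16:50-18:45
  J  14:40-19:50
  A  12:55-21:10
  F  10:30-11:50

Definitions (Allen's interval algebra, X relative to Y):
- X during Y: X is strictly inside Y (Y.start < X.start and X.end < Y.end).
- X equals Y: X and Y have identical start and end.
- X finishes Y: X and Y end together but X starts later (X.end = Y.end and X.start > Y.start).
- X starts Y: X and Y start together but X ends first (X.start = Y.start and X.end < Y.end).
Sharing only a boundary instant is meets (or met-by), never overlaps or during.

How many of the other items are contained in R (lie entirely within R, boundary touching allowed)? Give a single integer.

1

Target R = [16:50, 18:45].
A [12:55, 21:10] → contains → no.
D [12:25, 12:30] → before → no.
F [10:30, 11:50] → before → no.
G [06:35, 13:05] → before → no.
H [17:15, 17:55] → during → counts.
J [14:40, 19:50] → contains → no.
K [17:50, 20:40] → overlapped-by → no.
U [12:40, 14:55] → before → no.
Z [20:05, 22:50] → after → no.
Total: 1.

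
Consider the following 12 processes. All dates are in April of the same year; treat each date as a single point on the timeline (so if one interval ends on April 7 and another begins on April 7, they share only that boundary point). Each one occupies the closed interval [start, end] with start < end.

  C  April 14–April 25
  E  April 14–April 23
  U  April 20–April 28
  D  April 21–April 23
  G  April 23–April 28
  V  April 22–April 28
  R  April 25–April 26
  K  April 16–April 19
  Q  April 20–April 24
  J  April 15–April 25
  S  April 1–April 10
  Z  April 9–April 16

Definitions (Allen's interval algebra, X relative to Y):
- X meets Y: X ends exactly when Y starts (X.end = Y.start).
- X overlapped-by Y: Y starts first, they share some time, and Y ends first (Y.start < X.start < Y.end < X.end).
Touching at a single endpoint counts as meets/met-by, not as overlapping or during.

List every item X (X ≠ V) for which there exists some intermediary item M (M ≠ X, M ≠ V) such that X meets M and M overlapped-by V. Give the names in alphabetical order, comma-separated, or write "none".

Target V = [April 22, April 28].
Intermediaries M with M overlapped-by V: none.
Union: none.

none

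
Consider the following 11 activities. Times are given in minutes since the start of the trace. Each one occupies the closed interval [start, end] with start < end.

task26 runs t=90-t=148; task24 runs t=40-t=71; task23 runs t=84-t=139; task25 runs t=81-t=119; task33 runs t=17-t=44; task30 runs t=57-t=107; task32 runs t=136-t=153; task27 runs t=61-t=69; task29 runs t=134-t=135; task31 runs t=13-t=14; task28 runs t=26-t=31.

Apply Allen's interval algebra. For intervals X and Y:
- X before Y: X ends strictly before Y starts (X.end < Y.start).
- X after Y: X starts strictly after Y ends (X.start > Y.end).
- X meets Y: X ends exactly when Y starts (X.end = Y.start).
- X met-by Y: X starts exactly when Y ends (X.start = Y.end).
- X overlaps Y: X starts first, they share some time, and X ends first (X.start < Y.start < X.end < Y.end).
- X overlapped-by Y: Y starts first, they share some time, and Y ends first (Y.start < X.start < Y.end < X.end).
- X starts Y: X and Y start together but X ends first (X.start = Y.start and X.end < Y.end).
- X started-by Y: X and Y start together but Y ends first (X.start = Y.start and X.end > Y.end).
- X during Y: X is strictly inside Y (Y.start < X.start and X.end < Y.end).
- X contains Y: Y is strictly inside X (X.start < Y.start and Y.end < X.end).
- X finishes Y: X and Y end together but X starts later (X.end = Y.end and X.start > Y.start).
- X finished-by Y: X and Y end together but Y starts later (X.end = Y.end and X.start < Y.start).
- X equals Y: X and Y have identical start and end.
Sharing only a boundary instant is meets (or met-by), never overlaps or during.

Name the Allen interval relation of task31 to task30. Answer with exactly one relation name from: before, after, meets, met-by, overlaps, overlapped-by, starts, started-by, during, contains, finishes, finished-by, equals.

task31 = [t=13, t=14]; task30 = [t=57, t=107].
Compare endpoints: task31.start < task30.start, task31.start < task30.end, task31.end < task30.start, task31.end < task30.end.
That pattern is 'before'.

before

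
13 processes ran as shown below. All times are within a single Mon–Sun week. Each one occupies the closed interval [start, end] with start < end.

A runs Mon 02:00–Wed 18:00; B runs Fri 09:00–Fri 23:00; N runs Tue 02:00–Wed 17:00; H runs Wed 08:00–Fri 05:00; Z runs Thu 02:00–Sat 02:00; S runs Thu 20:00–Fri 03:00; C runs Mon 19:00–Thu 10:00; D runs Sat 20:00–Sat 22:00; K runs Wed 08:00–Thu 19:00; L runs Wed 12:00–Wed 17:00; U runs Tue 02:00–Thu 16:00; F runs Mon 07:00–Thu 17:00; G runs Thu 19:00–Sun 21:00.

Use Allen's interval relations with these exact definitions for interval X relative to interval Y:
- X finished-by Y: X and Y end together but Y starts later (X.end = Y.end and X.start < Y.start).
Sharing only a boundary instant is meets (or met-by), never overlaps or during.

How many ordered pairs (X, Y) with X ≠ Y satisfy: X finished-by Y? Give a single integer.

Checking all 156 ordered pairs for relation 'finished-by'; matching pairs in alphabetical order:
(N, L): N finished-by L ✓
Count: 1.

1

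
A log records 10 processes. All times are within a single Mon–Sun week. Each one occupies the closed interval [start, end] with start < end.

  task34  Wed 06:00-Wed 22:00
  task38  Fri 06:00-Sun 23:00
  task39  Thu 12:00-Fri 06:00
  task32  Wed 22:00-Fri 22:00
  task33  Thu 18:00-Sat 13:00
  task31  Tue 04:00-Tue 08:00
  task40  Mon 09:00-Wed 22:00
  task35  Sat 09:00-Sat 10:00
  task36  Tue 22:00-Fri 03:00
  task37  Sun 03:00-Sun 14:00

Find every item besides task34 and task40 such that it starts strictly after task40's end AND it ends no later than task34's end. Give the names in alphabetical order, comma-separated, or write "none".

Conditions: its start is strictly after task40's end (X.start > Wed 22:00) AND its end is no later than task34's end (X.end <= Wed 22:00).
task31: start Tue 04:00 > Wed 22:00? ✗; end Tue 08:00 <= Wed 22:00? ✓ → no.
task32: start Wed 22:00 > Wed 22:00? ✗; end Fri 22:00 <= Wed 22:00? ✗ → no.
task33: start Thu 18:00 > Wed 22:00? ✓; end Sat 13:00 <= Wed 22:00? ✗ → no.
task35: start Sat 09:00 > Wed 22:00? ✓; end Sat 10:00 <= Wed 22:00? ✗ → no.
task36: start Tue 22:00 > Wed 22:00? ✗; end Fri 03:00 <= Wed 22:00? ✗ → no.
task37: start Sun 03:00 > Wed 22:00? ✓; end Sun 14:00 <= Wed 22:00? ✗ → no.
task38: start Fri 06:00 > Wed 22:00? ✓; end Sun 23:00 <= Wed 22:00? ✗ → no.
task39: start Thu 12:00 > Wed 22:00? ✓; end Fri 06:00 <= Wed 22:00? ✗ → no.
Result: none.

none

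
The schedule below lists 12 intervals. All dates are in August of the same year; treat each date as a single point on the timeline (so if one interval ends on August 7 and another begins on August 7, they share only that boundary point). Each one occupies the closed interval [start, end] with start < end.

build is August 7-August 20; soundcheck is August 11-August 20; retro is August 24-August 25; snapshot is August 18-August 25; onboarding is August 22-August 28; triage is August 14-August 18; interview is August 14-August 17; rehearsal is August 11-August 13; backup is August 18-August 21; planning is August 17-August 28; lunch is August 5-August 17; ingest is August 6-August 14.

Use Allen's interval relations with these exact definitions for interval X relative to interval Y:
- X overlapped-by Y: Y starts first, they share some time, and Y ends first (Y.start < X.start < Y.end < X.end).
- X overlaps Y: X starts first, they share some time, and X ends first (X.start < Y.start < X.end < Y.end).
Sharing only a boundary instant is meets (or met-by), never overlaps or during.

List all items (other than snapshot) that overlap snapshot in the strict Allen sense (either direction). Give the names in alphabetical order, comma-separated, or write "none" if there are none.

build, onboarding, soundcheck

Target snapshot = [August 18, August 25].
backup [August 18, August 21] → starts → no.
build [August 7, August 20] → overlaps → yes.
ingest [August 6, August 14] → before → no.
interview [August 14, August 17] → before → no.
lunch [August 5, August 17] → before → no.
onboarding [August 22, August 28] → overlapped-by → yes.
planning [August 17, August 28] → contains → no.
rehearsal [August 11, August 13] → before → no.
retro [August 24, August 25] → finishes → no.
soundcheck [August 11, August 20] → overlaps → yes.
triage [August 14, August 18] → meets → no.
Result: build, onboarding, soundcheck.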